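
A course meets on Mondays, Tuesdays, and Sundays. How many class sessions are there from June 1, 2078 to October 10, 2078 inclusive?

June 1, 2078 is a Wednesday.
That's 132 days from start to end, counting both.
132 = 7 × 18 + 6, so there are 18 full weeks plus 6 extra days.
Each full week contributes 3 days from the set (Mon, Tue, Sun): 18 × 3 = 54.
The 6 extra days are Wed, Thu, Fri, Sat, Sun, Mon — 2 of them qualify.
Total: 54 + 2 = 56.

56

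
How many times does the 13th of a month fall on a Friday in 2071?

The 13th falls on a Friday when the month's 13th has weekday Fri.
Jan 13 is Tue; Feb 13 is Fri ✓; Mar 13 is Fri ✓; Apr 13 is Mon; May 13 is Wed; Jun 13 is Sat; Jul 13 is Mon; Aug 13 is Thu; Sep 13 is Sun; Oct 13 is Tue; Nov 13 is Fri ✓; Dec 13 is Sun.
Friday the 13ths: Feb, Mar, Nov.

3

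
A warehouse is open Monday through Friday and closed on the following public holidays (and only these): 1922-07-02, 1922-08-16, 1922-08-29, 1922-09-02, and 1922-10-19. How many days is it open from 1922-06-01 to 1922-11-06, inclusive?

1922-06-01 is a Thursday.
From 1922-06-01 to 1922-11-06 is 159 days inclusive.
159 = 7 × 22 + 5, so there are 22 full weeks plus 5 extra days.
Each full week contributes 5 weekdays (Mon–Fri): 22 × 5 = 110.
The 5 extra days are Thu, Fri, Sat, Sun, Mon — 3 of them qualify.
Total: 110 + 3 = 113.
Holidays: 1922-07-02 (Sun); 1922-08-16 (Wed); 1922-08-29 (Tue); 1922-09-02 (Sat); 1922-10-19 (Thu).
3 of the 5 holidays fall on weekdays; the rest are weekends and were already excluded.
Business days: 113 − 3 = 110.

110 business days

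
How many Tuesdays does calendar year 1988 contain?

52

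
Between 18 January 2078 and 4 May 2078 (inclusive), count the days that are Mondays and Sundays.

18 January 2078 is a Tuesday.
From 18 January 2078 to 4 May 2078 is 107 days inclusive.
107 = 7 × 15 + 2, so there are 15 full weeks plus 2 extra days.
Each full week contributes 2 days from the set (Mon, Sun): 15 × 2 = 30.
The 2 extra days are Tuesday, Wednesday — none qualify.
Total: 30 + 0 = 30.

30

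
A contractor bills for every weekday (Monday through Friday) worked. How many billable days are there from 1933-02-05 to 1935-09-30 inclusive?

1933-02-05 is a Sunday.
From 1933-02-05 to 1935-09-30 is 968 days inclusive.
968 = 7 × 138 + 2, so there are 138 full weeks plus 2 extra days.
Each full week contributes 5 weekdays (Mon–Fri): 138 × 5 = 690.
The 2 extra days are Sun, Mon — 1 of them qualifies.
Total: 690 + 1 = 691.

691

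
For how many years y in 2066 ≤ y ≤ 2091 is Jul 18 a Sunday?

Day of week of July 18 in each year:
2066: Sun ✓, 2067: Mon, 2068: Wed, 2069: Thu, 2070: Fri, 2071: Sat, 2072: Mon, 2073: Tue, 2074: Wed, 2075: Thu, 2076: Sat, 2077: Sun ✓, 2078: Mon, 2079: Tue, 2080: Thu, 2081: Fri, 2082: Sat, 2083: Sun ✓, 2084: Tue, 2085: Wed, 2086: Thu, 2087: Fri, 2088: Sun ✓, 2089: Mon, 2090: Tue, 2091: Wed
Sundays: 2066, 2077, 2083, 2088.

4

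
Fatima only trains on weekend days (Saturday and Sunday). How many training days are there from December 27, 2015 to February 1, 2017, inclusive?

December 27, 2015 is a Sunday.
From December 27, 2015 to February 1, 2017 is 403 days inclusive.
403 = 7 × 57 + 4, so there are 57 full weeks plus 4 extra days.
Each full week contributes 2 weekend days (Sat, Sun): 57 × 2 = 114.
The 4 extra days are Sun, Mon, Tue, Wed — 1 of them qualifies.
Total: 114 + 1 = 115.

115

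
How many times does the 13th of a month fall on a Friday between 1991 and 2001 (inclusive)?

18

Friday-the-13ths by year:
1991: Sep, Dec
1992: Mar, Nov
1993: Aug
1994: May
1995: Jan, Oct
1996: Sep, Dec
1997: Jun
1998: Feb, Mar, Nov
1999: Aug
2000: Oct
2001: Apr, Jul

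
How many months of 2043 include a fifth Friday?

4

A month has five Fridays exactly when Friday falls within its first (length − 28) days.
Jan: 31 days, starts Thu → 5 of Thu, Fri, Sat ✓
Feb: 28 days, starts Sun → 5 of (none)
Mar: 31 days, starts Sun → 5 of Sun, Mon, Tue
Apr: 30 days, starts Wed → 5 of Wed, Thu
May: 31 days, starts Fri → 5 of Fri, Sat, Sun ✓
Jun: 30 days, starts Mon → 5 of Mon, Tue
Jul: 31 days, starts Wed → 5 of Wed, Thu, Fri ✓
Aug: 31 days, starts Sat → 5 of Sat, Sun, Mon
Sep: 30 days, starts Tue → 5 of Tue, Wed
Oct: 31 days, starts Thu → 5 of Thu, Fri, Sat ✓
Nov: 30 days, starts Sun → 5 of Sun, Mon
Dec: 31 days, starts Tue → 5 of Tue, Wed, Thu
Months with five Fridays: Jan, May, Jul, Oct.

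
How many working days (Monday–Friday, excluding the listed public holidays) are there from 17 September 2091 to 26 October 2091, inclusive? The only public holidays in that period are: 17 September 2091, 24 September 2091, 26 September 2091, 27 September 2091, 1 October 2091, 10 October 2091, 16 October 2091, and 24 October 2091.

17 September 2091 is a Monday.
The range spans 40 days (inclusive of both endpoints).
40 = 7 × 5 + 5, so there are 5 full weeks plus 5 extra days.
Each full week contributes 5 weekdays (Mon–Fri): 5 × 5 = 25.
The 5 extra days are Monday, Tuesday, Wednesday, Thursday, Friday — 5 of them qualify.
Total: 25 + 5 = 30.
Holidays: 17 September 2091 (Mon); 24 September 2091 (Mon); 26 September 2091 (Wed); 27 September 2091 (Thu); 1 October 2091 (Mon); 10 October 2091 (Wed); 16 October 2091 (Tue); 24 October 2091 (Wed).
All 8 holidays fall on weekdays, so subtract 8.
Business days: 30 − 8 = 22.

22 working days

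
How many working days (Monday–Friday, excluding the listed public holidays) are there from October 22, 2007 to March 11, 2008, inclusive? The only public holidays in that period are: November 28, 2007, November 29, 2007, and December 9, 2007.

100 working days

October 22, 2007 is a Monday.
The range spans 142 days (inclusive of both endpoints).
142 = 7 × 20 + 2, so there are 20 full weeks plus 2 extra days.
Each full week contributes 5 weekdays (Mon–Fri): 20 × 5 = 100.
The 2 extra days are Mon, Tue — 2 of them qualify.
Total: 100 + 2 = 102.
Holidays: November 28, 2007 (Wed); November 29, 2007 (Thu); December 9, 2007 (Sun).
2 of the 3 holidays fall on weekdays; the rest are weekends and were already excluded.
Business days: 102 − 2 = 100.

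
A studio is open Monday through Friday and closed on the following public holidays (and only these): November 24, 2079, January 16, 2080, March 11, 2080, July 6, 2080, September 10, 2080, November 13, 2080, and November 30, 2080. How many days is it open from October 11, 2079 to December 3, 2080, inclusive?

295

October 11, 2079 is a Wednesday.
From October 11, 2079 to December 3, 2080 is 420 days inclusive.
420 = 7 × 60, so the span is exactly 60 full weeks.
Each full week contributes 5 weekdays (Mon–Fri): 60 × 5 = 300.
Holidays: November 24, 2079 (Fri); January 16, 2080 (Tue); March 11, 2080 (Mon); July 6, 2080 (Sat); September 10, 2080 (Tue); November 13, 2080 (Wed); November 30, 2080 (Sat).
5 of the 7 holidays fall on weekdays; the rest are weekends and were already excluded.
Business days: 300 − 5 = 295.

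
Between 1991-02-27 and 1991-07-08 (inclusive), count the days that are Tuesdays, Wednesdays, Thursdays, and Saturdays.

1991-02-27 is a Wednesday.
That's 132 days from start to end, counting both.
132 = 7 × 18 + 6, so there are 18 full weeks plus 6 extra days.
Each full week contributes 4 days from the set (Tue, Wed, Thu, Sat): 18 × 4 = 72.
The 6 extra days are Wednesday, Thursday, Friday, Saturday, Sunday, Monday — 3 of them qualify.
Total: 72 + 3 = 75.

75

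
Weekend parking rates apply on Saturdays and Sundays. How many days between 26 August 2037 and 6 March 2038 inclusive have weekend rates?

55

26 August 2037 is a Wednesday.
The range spans 193 days (inclusive of both endpoints).
193 = 7 × 27 + 4, so there are 27 full weeks plus 4 extra days.
Each full week contributes 2 weekend days (Sat, Sun): 27 × 2 = 54.
The 4 extra days are Wednesday, Thursday, Friday, Saturday — 1 of them qualifies.
Total: 54 + 1 = 55.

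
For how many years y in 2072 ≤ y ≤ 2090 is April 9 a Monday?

2

Day of week of April 9 in each year:
2072: Sat, 2073: Sun, 2074: Mon ✓, 2075: Tue, 2076: Thu, 2077: Fri, 2078: Sat, 2079: Sun, 2080: Tue, 2081: Wed, 2082: Thu, 2083: Fri, 2084: Sun, 2085: Mon ✓, 2086: Tue, 2087: Wed, 2088: Fri, 2089: Sat, 2090: Sun
Mondays: 2074, 2085.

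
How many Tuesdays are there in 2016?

52

January 1, 2016 is a Friday.
That's 366 days from start to end, counting both.
366 = 7 × 52 + 2, so there are 52 full weeks plus 2 extra days.
Each full week contributes one Tuesday: 52 so far.
The 2 extra days are Fri, Sat — none qualify.
Total: 52 + 0 = 52.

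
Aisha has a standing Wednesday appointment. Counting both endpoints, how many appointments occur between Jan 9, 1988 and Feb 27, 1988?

Jan 9, 1988 is a Saturday.
From Jan 9, 1988 to Feb 27, 1988 is 50 days inclusive.
50 = 7 × 7 + 1, so there are 7 full weeks plus 1 extra day.
Each full week contributes one Wednesday: 7 so far.
The 1 extra day is Saturday — none qualify.
Total: 7 + 0 = 7.

7 Wednesdays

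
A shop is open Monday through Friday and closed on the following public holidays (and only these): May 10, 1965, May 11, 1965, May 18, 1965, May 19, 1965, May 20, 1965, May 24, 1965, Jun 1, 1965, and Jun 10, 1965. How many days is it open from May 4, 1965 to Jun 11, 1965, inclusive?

May 4, 1965 is a Tuesday.
From May 4, 1965 to Jun 11, 1965 is 39 days inclusive.
39 = 7 × 5 + 4, so there are 5 full weeks plus 4 extra days.
Each full week contributes 5 weekdays (Mon–Fri): 5 × 5 = 25.
The 4 extra days are Tue, Wed, Thu, Fri — 4 of them qualify.
Total: 25 + 4 = 29.
Holidays: May 10, 1965 (Mon); May 11, 1965 (Tue); May 18, 1965 (Tue); May 19, 1965 (Wed); May 20, 1965 (Thu); May 24, 1965 (Mon); Jun 1, 1965 (Tue); Jun 10, 1965 (Thu).
All 8 holidays fall on weekdays, so subtract 8.
Business days: 29 − 8 = 21.

21 business days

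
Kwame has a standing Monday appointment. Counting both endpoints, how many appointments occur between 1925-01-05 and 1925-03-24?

1925-01-05 is a Monday.
From 1925-01-05 to 1925-03-24 is 79 days inclusive.
79 = 7 × 11 + 2, so there are 11 full weeks plus 2 extra days.
Each full week contributes one Monday: 11 so far.
The 2 extra days are Monday, Tuesday — 1 of them qualifies.
Total: 11 + 1 = 12.

12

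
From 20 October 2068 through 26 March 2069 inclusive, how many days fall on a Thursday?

20 October 2068 is a Saturday.
That's 158 days from start to end, counting both.
158 = 7 × 22 + 4, so there are 22 full weeks plus 4 extra days.
Each full week contributes one Thursday: 22 so far.
The 4 extra days are Saturday, Sunday, Monday, Tuesday — none qualify.
Total: 22 + 0 = 22.

22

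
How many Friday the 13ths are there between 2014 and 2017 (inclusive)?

7

Friday-the-13ths by year:
2014: Jun
2015: Feb, Mar, Nov
2016: May
2017: Jan, Oct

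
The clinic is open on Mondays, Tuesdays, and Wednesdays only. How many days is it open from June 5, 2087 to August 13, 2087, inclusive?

30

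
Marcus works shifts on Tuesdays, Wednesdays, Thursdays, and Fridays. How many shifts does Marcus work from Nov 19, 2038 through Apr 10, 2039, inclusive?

81

Nov 19, 2038 is a Friday.
That's 143 days from start to end, counting both.
143 = 7 × 20 + 3, so there are 20 full weeks plus 3 extra days.
Each full week contributes 4 days from the set (Tue, Wed, Thu, Fri): 20 × 4 = 80.
The 3 extra days are Fri, Sat, Sun — 1 of them qualifies.
Total: 80 + 1 = 81.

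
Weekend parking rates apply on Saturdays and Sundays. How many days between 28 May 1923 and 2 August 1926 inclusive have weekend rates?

28 May 1923 is a Monday.
The range spans 1163 days (inclusive of both endpoints).
1163 = 7 × 166 + 1, so there are 166 full weeks plus 1 extra day.
Each full week contributes 2 weekend days (Sat, Sun): 166 × 2 = 332.
The 1 extra day is Mon — none qualify.
Total: 332 + 0 = 332.

332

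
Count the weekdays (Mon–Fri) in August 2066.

Aug 1, 2066 is a Sunday.
The range spans 31 days (inclusive of both endpoints).
31 = 7 × 4 + 3, so there are 4 full weeks plus 3 extra days.
Each full week contributes 5 weekdays (Mon–Fri): 4 × 5 = 20.
The 3 extra days are Sunday, Monday, Tuesday — 2 of them qualify.
Total: 20 + 2 = 22.

22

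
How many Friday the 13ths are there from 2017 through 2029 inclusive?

Friday-the-13ths by year:
2017: Jan, Oct
2018: Apr, Jul
2019: Sep, Dec
2020: Mar, Nov
2021: Aug
2022: May
2023: Jan, Oct
2024: Sep, Dec
2025: Jun
2026: Feb, Mar, Nov
2027: Aug
2028: Oct
2029: Apr, Jul

22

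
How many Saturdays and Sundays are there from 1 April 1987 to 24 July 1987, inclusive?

32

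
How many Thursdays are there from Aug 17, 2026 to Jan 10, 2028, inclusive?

73

Aug 17, 2026 is a Monday.
The range spans 512 days (inclusive of both endpoints).
512 = 7 × 73 + 1, so there are 73 full weeks plus 1 extra day.
Each full week contributes one Thursday: 73 so far.
The 1 extra day is Mon — none qualify.
Total: 73 + 0 = 73.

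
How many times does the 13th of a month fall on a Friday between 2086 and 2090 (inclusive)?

Friday-the-13ths by year:
2086: Sep, Dec
2087: Jun
2088: Feb, Aug
2089: May
2090: Jan, Oct

8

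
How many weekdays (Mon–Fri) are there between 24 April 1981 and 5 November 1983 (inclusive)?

24 April 1981 is a Friday.
From 24 April 1981 to 5 November 1983 is 926 days inclusive.
926 = 7 × 132 + 2, so there are 132 full weeks plus 2 extra days.
Each full week contributes 5 weekdays (Mon–Fri): 132 × 5 = 660.
The 2 extra days are Friday, Saturday — 1 of them qualifies.
Total: 660 + 1 = 661.

661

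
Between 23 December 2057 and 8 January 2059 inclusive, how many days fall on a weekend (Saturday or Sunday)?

23 December 2057 is a Sunday.
From 23 December 2057 to 8 January 2059 is 382 days inclusive.
382 = 7 × 54 + 4, so there are 54 full weeks plus 4 extra days.
Each full week contributes 2 weekend days (Sat, Sun): 54 × 2 = 108.
The 4 extra days are Sunday, Monday, Tuesday, Wednesday — 1 of them qualifies.
Total: 108 + 1 = 109.

109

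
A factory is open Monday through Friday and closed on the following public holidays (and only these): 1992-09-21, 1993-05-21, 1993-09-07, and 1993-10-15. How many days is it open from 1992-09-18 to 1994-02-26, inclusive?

372

1992-09-18 is a Friday.
That's 527 days from start to end, counting both.
527 = 7 × 75 + 2, so there are 75 full weeks plus 2 extra days.
Each full week contributes 5 weekdays (Mon–Fri): 75 × 5 = 375.
The 2 extra days are Friday, Saturday — 1 of them qualifies.
Total: 375 + 1 = 376.
Holidays: 1992-09-21 (Mon); 1993-05-21 (Fri); 1993-09-07 (Tue); 1993-10-15 (Fri).
All 4 holidays fall on weekdays, so subtract 4.
Business days: 376 − 4 = 372.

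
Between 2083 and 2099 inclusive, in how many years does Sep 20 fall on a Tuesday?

2

Day of week of September 20 in each year:
2083: Mon, 2084: Wed, 2085: Thu, 2086: Fri, 2087: Sat, 2088: Mon, 2089: Tue ✓, 2090: Wed, 2091: Thu, 2092: Sat, 2093: Sun, 2094: Mon, 2095: Tue ✓, 2096: Thu, 2097: Fri, 2098: Sat, 2099: Sun
Tuesdays: 2089, 2095.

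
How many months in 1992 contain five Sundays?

4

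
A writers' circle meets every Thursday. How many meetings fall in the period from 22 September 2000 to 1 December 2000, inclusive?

22 September 2000 is a Friday.
That's 71 days from start to end, counting both.
71 = 7 × 10 + 1, so there are 10 full weeks plus 1 extra day.
Each full week contributes one Thursday: 10 so far.
The 1 extra day is Fri — none qualify.
Total: 10 + 0 = 10.

10 Thursdays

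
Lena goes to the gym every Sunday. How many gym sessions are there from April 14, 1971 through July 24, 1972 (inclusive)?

67

April 14, 1971 is a Wednesday.
The range spans 468 days (inclusive of both endpoints).
468 = 7 × 66 + 6, so there are 66 full weeks plus 6 extra days.
Each full week contributes one Sunday: 66 so far.
The 6 extra days are Wednesday, Thursday, Friday, Saturday, Sunday, Monday — 1 of them qualifies.
Total: 66 + 1 = 67.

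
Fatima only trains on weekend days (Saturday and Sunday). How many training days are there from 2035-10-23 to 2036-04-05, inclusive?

2035-10-23 is a Tuesday.
The range spans 166 days (inclusive of both endpoints).
166 = 7 × 23 + 5, so there are 23 full weeks plus 5 extra days.
Each full week contributes 2 weekend days (Sat, Sun): 23 × 2 = 46.
The 5 extra days are Tuesday, Wednesday, Thursday, Friday, Saturday — 1 of them qualifies.
Total: 46 + 1 = 47.

47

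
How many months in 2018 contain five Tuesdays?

4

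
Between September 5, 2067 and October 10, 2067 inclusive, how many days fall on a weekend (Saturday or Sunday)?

10

September 5, 2067 is a Monday.
The range spans 36 days (inclusive of both endpoints).
36 = 7 × 5 + 1, so there are 5 full weeks plus 1 extra day.
Each full week contributes 2 weekend days (Sat, Sun): 5 × 2 = 10.
The 1 extra day is Mon — none qualify.
Total: 10 + 0 = 10.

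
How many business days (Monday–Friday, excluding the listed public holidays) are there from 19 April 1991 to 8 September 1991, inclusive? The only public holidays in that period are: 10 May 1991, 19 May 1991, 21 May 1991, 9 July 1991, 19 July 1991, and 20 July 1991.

97

19 April 1991 is a Friday.
The range spans 143 days (inclusive of both endpoints).
143 = 7 × 20 + 3, so there are 20 full weeks plus 3 extra days.
Each full week contributes 5 weekdays (Mon–Fri): 20 × 5 = 100.
The 3 extra days are Friday, Saturday, Sunday — 1 of them qualifies.
Total: 100 + 1 = 101.
Holidays: 10 May 1991 (Fri); 19 May 1991 (Sun); 21 May 1991 (Tue); 9 July 1991 (Tue); 19 July 1991 (Fri); 20 July 1991 (Sat).
4 of the 6 holidays fall on weekdays; the rest are weekends and were already excluded.
Business days: 101 − 4 = 97.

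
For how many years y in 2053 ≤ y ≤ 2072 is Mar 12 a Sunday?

Day of week of March 12 in each year:
2053: Wed, 2054: Thu, 2055: Fri, 2056: Sun ✓, 2057: Mon, 2058: Tue, 2059: Wed, 2060: Fri, 2061: Sat, 2062: Sun ✓, 2063: Mon, 2064: Wed, 2065: Thu, 2066: Fri, 2067: Sat, 2068: Mon, 2069: Tue, 2070: Wed, 2071: Thu, 2072: Sat
Sundays: 2056, 2062.

2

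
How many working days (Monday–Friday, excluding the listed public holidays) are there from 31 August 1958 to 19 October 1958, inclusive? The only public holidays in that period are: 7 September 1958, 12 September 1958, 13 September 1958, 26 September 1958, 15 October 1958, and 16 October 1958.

31 August 1958 is a Sunday.
From 31 August 1958 to 19 October 1958 is 50 days inclusive.
50 = 7 × 7 + 1, so there are 7 full weeks plus 1 extra day.
Each full week contributes 5 weekdays (Mon–Fri): 7 × 5 = 35.
The 1 extra day is Sunday — none qualify.
Total: 35 + 0 = 35.
Holidays: 7 September 1958 (Sun); 12 September 1958 (Fri); 13 September 1958 (Sat); 26 September 1958 (Fri); 15 October 1958 (Wed); 16 October 1958 (Thu).
4 of the 6 holidays fall on weekdays; the rest are weekends and were already excluded.
Business days: 35 − 4 = 31.

31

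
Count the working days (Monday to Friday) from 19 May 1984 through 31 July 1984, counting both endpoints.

52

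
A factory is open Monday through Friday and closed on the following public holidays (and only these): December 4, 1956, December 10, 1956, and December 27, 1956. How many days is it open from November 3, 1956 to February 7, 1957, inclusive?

November 3, 1956 is a Saturday.
From November 3, 1956 to February 7, 1957 is 97 days inclusive.
97 = 7 × 13 + 6, so there are 13 full weeks plus 6 extra days.
Each full week contributes 5 weekdays (Mon–Fri): 13 × 5 = 65.
The 6 extra days are Saturday, Sunday, Monday, Tuesday, Wednesday, Thursday — 4 of them qualify.
Total: 65 + 4 = 69.
Holidays: December 4, 1956 (Tue); December 10, 1956 (Mon); December 27, 1956 (Thu).
All 3 holidays fall on weekdays, so subtract 3.
Business days: 69 − 3 = 66.

66 business days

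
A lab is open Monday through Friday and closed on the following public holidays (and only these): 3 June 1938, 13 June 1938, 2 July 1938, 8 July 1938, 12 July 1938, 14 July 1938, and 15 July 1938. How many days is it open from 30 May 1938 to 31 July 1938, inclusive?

39 working days

30 May 1938 is a Monday.
From 30 May 1938 to 31 July 1938 is 63 days inclusive.
63 = 7 × 9, so the span is exactly 9 full weeks.
Each full week contributes 5 weekdays (Mon–Fri): 9 × 5 = 45.
Holidays: 3 June 1938 (Fri); 13 June 1938 (Mon); 2 July 1938 (Sat); 8 July 1938 (Fri); 12 July 1938 (Tue); 14 July 1938 (Thu); 15 July 1938 (Fri).
6 of the 7 holidays fall on weekdays; the rest are weekends and were already excluded.
Business days: 45 − 6 = 39.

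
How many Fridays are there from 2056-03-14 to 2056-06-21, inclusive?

2056-03-14 is a Tuesday.
That's 100 days from start to end, counting both.
100 = 7 × 14 + 2, so there are 14 full weeks plus 2 extra days.
Each full week contributes one Friday: 14 so far.
The 2 extra days are Tuesday, Wednesday — none qualify.
Total: 14 + 0 = 14.

14 Fridays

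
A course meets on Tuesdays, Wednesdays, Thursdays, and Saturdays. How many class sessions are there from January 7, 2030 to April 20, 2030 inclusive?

60

January 7, 2030 is a Monday.
That's 104 days from start to end, counting both.
104 = 7 × 14 + 6, so there are 14 full weeks plus 6 extra days.
Each full week contributes 4 days from the set (Tue, Wed, Thu, Sat): 14 × 4 = 56.
The 6 extra days are Mon, Tue, Wed, Thu, Fri, Sat — 4 of them qualify.
Total: 56 + 4 = 60.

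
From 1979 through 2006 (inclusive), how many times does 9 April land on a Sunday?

Day of week of April 9 in each year:
1979: Mon, 1980: Wed, 1981: Thu, 1982: Fri, 1983: Sat, 1984: Mon, 1985: Tue, 1986: Wed, 1987: Thu, 1988: Sat, 1989: Sun ✓, 1990: Mon, 1991: Tue, 1992: Thu, 1993: Fri, 1994: Sat, 1995: Sun ✓, 1996: Tue, 1997: Wed, 1998: Thu, 1999: Fri, 2000: Sun ✓, 2001: Mon, 2002: Tue, 2003: Wed, 2004: Fri, 2005: Sat, 2006: Sun ✓
Sundays: 1989, 1995, 2000, 2006.

4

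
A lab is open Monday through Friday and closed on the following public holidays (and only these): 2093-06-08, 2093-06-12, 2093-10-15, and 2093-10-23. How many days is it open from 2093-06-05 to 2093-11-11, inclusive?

110

2093-06-05 is a Friday.
The range spans 160 days (inclusive of both endpoints).
160 = 7 × 22 + 6, so there are 22 full weeks plus 6 extra days.
Each full week contributes 5 weekdays (Mon–Fri): 22 × 5 = 110.
The 6 extra days are Friday, Saturday, Sunday, Monday, Tuesday, Wednesday — 4 of them qualify.
Total: 110 + 4 = 114.
Holidays: 2093-06-08 (Mon); 2093-06-12 (Fri); 2093-10-15 (Thu); 2093-10-23 (Fri).
All 4 holidays fall on weekdays, so subtract 4.
Business days: 114 − 4 = 110.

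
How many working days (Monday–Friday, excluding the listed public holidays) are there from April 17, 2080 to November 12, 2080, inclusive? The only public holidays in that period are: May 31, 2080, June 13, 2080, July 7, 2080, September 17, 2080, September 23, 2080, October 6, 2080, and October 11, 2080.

145

April 17, 2080 is a Wednesday.
That's 210 days from start to end, counting both.
210 = 7 × 30, so the span is exactly 30 full weeks.
Each full week contributes 5 weekdays (Mon–Fri): 30 × 5 = 150.
Holidays: May 31, 2080 (Fri); June 13, 2080 (Thu); July 7, 2080 (Sun); September 17, 2080 (Tue); September 23, 2080 (Mon); October 6, 2080 (Sun); October 11, 2080 (Fri).
5 of the 7 holidays fall on weekdays; the rest are weekends and were already excluded.
Business days: 150 − 5 = 145.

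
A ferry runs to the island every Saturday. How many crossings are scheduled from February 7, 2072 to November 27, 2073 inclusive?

94

February 7, 2072 is a Sunday.
From February 7, 2072 to November 27, 2073 is 660 days inclusive.
660 = 7 × 94 + 2, so there are 94 full weeks plus 2 extra days.
Each full week contributes one Saturday: 94 so far.
The 2 extra days are Sunday, Monday — none qualify.
Total: 94 + 0 = 94.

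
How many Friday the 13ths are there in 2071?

3

The 13th falls on a Friday when the month's 13th has weekday Fri.
Jan 13 is Tue; Feb 13 is Fri ✓; Mar 13 is Fri ✓; Apr 13 is Mon; May 13 is Wed; Jun 13 is Sat; Jul 13 is Mon; Aug 13 is Thu; Sep 13 is Sun; Oct 13 is Tue; Nov 13 is Fri ✓; Dec 13 is Sun.
Friday the 13ths: Feb, Mar, Nov.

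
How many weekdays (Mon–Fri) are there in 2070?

January 1, 2070 is a Wednesday.
The range spans 365 days (inclusive of both endpoints).
365 = 7 × 52 + 1, so there are 52 full weeks plus 1 extra day.
Each full week contributes 5 weekdays (Mon–Fri): 52 × 5 = 260.
The 1 extra day is Wednesday — 1 of them qualifies.
Total: 260 + 1 = 261.

261 weekdays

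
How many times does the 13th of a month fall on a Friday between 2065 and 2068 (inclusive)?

8

Friday-the-13ths by year:
2065: Feb, Mar, Nov
2066: Aug
2067: May
2068: Jan, Apr, Jul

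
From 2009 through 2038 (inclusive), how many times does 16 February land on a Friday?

4

Day of week of February 16 in each year:
2009: Mon, 2010: Tue, 2011: Wed, 2012: Thu, 2013: Sat, 2014: Sun, 2015: Mon, 2016: Tue, 2017: Thu, 2018: Fri ✓, 2019: Sat, 2020: Sun, 2021: Tue, 2022: Wed, 2023: Thu, 2024: Fri ✓, 2025: Sun, 2026: Mon, 2027: Tue, 2028: Wed, 2029: Fri ✓, 2030: Sat, 2031: Sun, 2032: Mon, 2033: Wed, 2034: Thu, 2035: Fri ✓, 2036: Sat, 2037: Mon, 2038: Tue
Fridays: 2018, 2024, 2029, 2035.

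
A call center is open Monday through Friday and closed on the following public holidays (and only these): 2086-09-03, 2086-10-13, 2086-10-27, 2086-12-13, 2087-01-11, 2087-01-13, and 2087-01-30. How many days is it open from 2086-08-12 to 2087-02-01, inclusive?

2086-08-12 is a Monday.
From 2086-08-12 to 2087-02-01 is 174 days inclusive.
174 = 7 × 24 + 6, so there are 24 full weeks plus 6 extra days.
Each full week contributes 5 weekdays (Mon–Fri): 24 × 5 = 120.
The 6 extra days are Monday, Tuesday, Wednesday, Thursday, Friday, Saturday — 5 of them qualify.
Total: 120 + 5 = 125.
Holidays: 2086-09-03 (Tue); 2086-10-13 (Sun); 2086-10-27 (Sun); 2086-12-13 (Fri); 2087-01-11 (Sat); 2087-01-13 (Mon); 2087-01-30 (Thu).
4 of the 7 holidays fall on weekdays; the rest are weekends and were already excluded.
Business days: 125 − 4 = 121.

121 business days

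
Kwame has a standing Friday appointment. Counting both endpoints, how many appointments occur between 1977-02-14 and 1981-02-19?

209 Fridays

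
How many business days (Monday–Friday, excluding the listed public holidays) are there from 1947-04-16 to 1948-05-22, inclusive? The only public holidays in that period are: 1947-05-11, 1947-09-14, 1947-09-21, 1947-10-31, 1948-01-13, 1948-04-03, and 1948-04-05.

285 business days

1947-04-16 is a Wednesday.
The range spans 403 days (inclusive of both endpoints).
403 = 7 × 57 + 4, so there are 57 full weeks plus 4 extra days.
Each full week contributes 5 weekdays (Mon–Fri): 57 × 5 = 285.
The 4 extra days are Wed, Thu, Fri, Sat — 3 of them qualify.
Total: 285 + 3 = 288.
Holidays: 1947-05-11 (Sun); 1947-09-14 (Sun); 1947-09-21 (Sun); 1947-10-31 (Fri); 1948-01-13 (Tue); 1948-04-03 (Sat); 1948-04-05 (Mon).
3 of the 7 holidays fall on weekdays; the rest are weekends and were already excluded.
Business days: 288 − 3 = 285.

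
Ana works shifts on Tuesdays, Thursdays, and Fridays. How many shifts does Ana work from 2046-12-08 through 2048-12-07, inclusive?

312

2046-12-08 is a Saturday.
That's 731 days from start to end, counting both.
731 = 7 × 104 + 3, so there are 104 full weeks plus 3 extra days.
Each full week contributes 3 days from the set (Tue, Thu, Fri): 104 × 3 = 312.
The 3 extra days are Sat, Sun, Mon — none qualify.
Total: 312 + 0 = 312.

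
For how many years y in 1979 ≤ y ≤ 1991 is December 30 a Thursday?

1

Day of week of December 30 in each year:
1979: Sun, 1980: Tue, 1981: Wed, 1982: Thu ✓, 1983: Fri, 1984: Sun, 1985: Mon, 1986: Tue, 1987: Wed, 1988: Fri, 1989: Sat, 1990: Sun, 1991: Mon
Thursdays: 1982.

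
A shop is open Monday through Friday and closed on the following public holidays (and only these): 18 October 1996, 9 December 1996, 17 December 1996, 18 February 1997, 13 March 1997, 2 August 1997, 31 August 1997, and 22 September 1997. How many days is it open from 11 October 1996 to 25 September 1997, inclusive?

244 business days

11 October 1996 is a Friday.
From 11 October 1996 to 25 September 1997 is 350 days inclusive.
350 = 7 × 50, so the span is exactly 50 full weeks.
Each full week contributes 5 weekdays (Mon–Fri): 50 × 5 = 250.
Total: 250.
Holidays: 18 October 1996 (Fri); 9 December 1996 (Mon); 17 December 1996 (Tue); 18 February 1997 (Tue); 13 March 1997 (Thu); 2 August 1997 (Sat); 31 August 1997 (Sun); 22 September 1997 (Mon).
6 of the 8 holidays fall on weekdays; the rest are weekends and were already excluded.
Business days: 250 − 6 = 244.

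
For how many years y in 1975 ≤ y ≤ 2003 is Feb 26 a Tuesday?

4

Day of week of February 26 in each year:
1975: Wed, 1976: Thu, 1977: Sat, 1978: Sun, 1979: Mon, 1980: Tue ✓, 1981: Thu, 1982: Fri, 1983: Sat, 1984: Sun, 1985: Tue ✓, 1986: Wed, 1987: Thu, 1988: Fri, 1989: Sun, 1990: Mon, 1991: Tue ✓, 1992: Wed, 1993: Fri, 1994: Sat, 1995: Sun, 1996: Mon, 1997: Wed, 1998: Thu, 1999: Fri, 2000: Sat, 2001: Mon, 2002: Tue ✓, 2003: Wed
Tuesdays: 1980, 1985, 1991, 2002.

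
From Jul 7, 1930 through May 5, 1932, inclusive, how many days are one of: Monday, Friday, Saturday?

286

Jul 7, 1930 is a Monday.
From Jul 7, 1930 to May 5, 1932 is 669 days inclusive.
669 = 7 × 95 + 4, so there are 95 full weeks plus 4 extra days.
Each full week contributes 3 days from the set (Mon, Fri, Sat): 95 × 3 = 285.
The 4 extra days are Monday, Tuesday, Wednesday, Thursday — 1 of them qualifies.
Total: 285 + 1 = 286.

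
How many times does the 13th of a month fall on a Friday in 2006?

2

The 13th falls on a Friday when the month's 13th has weekday Fri.
Jan 13 is Fri ✓; Feb 13 is Mon; Mar 13 is Mon; Apr 13 is Thu; May 13 is Sat; Jun 13 is Tue; Jul 13 is Thu; Aug 13 is Sun; Sep 13 is Wed; Oct 13 is Fri ✓; Nov 13 is Mon; Dec 13 is Wed.
Friday the 13ths: Jan, Oct.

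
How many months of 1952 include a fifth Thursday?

4

A month has five Thursdays exactly when Thursday falls within its first (length − 28) days.
Jan: 31 days, starts Tue → 5 of Tue, Wed, Thu ✓
Feb: 29 days, starts Fri → 5 of Fri
Mar: 31 days, starts Sat → 5 of Sat, Sun, Mon
Apr: 30 days, starts Tue → 5 of Tue, Wed
May: 31 days, starts Thu → 5 of Thu, Fri, Sat ✓
Jun: 30 days, starts Sun → 5 of Sun, Mon
Jul: 31 days, starts Tue → 5 of Tue, Wed, Thu ✓
Aug: 31 days, starts Fri → 5 of Fri, Sat, Sun
Sep: 30 days, starts Mon → 5 of Mon, Tue
Oct: 31 days, starts Wed → 5 of Wed, Thu, Fri ✓
Nov: 30 days, starts Sat → 5 of Sat, Sun
Dec: 31 days, starts Mon → 5 of Mon, Tue, Wed
Months with five Thursdays: Jan, May, Jul, Oct.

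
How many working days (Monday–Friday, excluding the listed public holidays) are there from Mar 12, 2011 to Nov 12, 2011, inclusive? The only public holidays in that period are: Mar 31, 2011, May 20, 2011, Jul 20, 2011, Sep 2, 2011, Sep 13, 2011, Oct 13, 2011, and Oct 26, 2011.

168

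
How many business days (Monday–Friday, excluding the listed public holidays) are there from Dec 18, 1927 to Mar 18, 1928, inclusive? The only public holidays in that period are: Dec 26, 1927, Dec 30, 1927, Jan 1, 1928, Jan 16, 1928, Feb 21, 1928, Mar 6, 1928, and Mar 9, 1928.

59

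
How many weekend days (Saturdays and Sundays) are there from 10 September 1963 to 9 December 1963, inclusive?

10 September 1963 is a Tuesday.
From 10 September 1963 to 9 December 1963 is 91 days inclusive.
91 = 7 × 13, so the span is exactly 13 full weeks.
Each full week contributes 2 weekend days (Sat, Sun): 13 × 2 = 26.
Total: 26.

26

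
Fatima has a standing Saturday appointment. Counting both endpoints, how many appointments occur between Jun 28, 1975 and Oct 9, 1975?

15 Saturdays

Jun 28, 1975 is a Saturday.
From Jun 28, 1975 to Oct 9, 1975 is 104 days inclusive.
104 = 7 × 14 + 6, so there are 14 full weeks plus 6 extra days.
Each full week contributes one Saturday: 14 so far.
The 6 extra days are Sat, Sun, Mon, Tue, Wed, Thu — 1 of them qualifies.
Total: 14 + 1 = 15.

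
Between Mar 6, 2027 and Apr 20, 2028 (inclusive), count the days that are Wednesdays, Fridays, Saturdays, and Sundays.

235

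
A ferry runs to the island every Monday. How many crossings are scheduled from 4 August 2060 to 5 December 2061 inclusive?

70 Mondays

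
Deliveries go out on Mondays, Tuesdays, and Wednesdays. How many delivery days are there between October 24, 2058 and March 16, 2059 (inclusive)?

October 24, 2058 is a Thursday.
From October 24, 2058 to March 16, 2059 is 144 days inclusive.
144 = 7 × 20 + 4, so there are 20 full weeks plus 4 extra days.
Each full week contributes 3 days from the set (Mon, Tue, Wed): 20 × 3 = 60.
The 4 extra days are Thursday, Friday, Saturday, Sunday — none qualify.
Total: 60 + 0 = 60.

60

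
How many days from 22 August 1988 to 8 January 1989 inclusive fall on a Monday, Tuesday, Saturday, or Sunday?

22 August 1988 is a Monday.
That's 140 days from start to end, counting both.
140 = 7 × 20, so the span is exactly 20 full weeks.
Each full week contributes 4 days from the set (Mon, Tue, Sat, Sun): 20 × 4 = 80.
Total: 80.

80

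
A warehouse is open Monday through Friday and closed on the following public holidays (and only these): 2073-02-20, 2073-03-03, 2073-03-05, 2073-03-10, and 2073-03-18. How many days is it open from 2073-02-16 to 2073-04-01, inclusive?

2073-02-16 is a Thursday.
From 2073-02-16 to 2073-04-01 is 45 days inclusive.
45 = 7 × 6 + 3, so there are 6 full weeks plus 3 extra days.
Each full week contributes 5 weekdays (Mon–Fri): 6 × 5 = 30.
The 3 extra days are Thu, Fri, Sat — 2 of them qualify.
Total: 30 + 2 = 32.
Holidays: 2073-02-20 (Mon); 2073-03-03 (Fri); 2073-03-05 (Sun); 2073-03-10 (Fri); 2073-03-18 (Sat).
3 of the 5 holidays fall on weekdays; the rest are weekends and were already excluded.
Business days: 32 − 3 = 29.

29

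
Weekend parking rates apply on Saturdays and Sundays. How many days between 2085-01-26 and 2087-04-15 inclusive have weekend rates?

232

2085-01-26 is a Friday.
From 2085-01-26 to 2087-04-15 is 810 days inclusive.
810 = 7 × 115 + 5, so there are 115 full weeks plus 5 extra days.
Each full week contributes 2 weekend days (Sat, Sun): 115 × 2 = 230.
The 5 extra days are Friday, Saturday, Sunday, Monday, Tuesday — 2 of them qualify.
Total: 230 + 2 = 232.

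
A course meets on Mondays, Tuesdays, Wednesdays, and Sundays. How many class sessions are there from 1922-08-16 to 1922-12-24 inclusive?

74

1922-08-16 is a Wednesday.
That's 131 days from start to end, counting both.
131 = 7 × 18 + 5, so there are 18 full weeks plus 5 extra days.
Each full week contributes 4 days from the set (Mon, Tue, Wed, Sun): 18 × 4 = 72.
The 5 extra days are Wednesday, Thursday, Friday, Saturday, Sunday — 2 of them qualify.
Total: 72 + 2 = 74.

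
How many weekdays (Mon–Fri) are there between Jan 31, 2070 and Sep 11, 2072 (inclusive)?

Jan 31, 2070 is a Friday.
The range spans 955 days (inclusive of both endpoints).
955 = 7 × 136 + 3, so there are 136 full weeks plus 3 extra days.
Each full week contributes 5 weekdays (Mon–Fri): 136 × 5 = 680.
The 3 extra days are Fri, Sat, Sun — 1 of them qualifies.
Total: 680 + 1 = 681.

681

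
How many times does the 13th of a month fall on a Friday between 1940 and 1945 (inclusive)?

10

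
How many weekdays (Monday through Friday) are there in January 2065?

January 1, 2065 is a Thursday.
The range spans 31 days (inclusive of both endpoints).
31 = 7 × 4 + 3, so there are 4 full weeks plus 3 extra days.
Each full week contributes 5 weekdays (Mon–Fri): 4 × 5 = 20.
The 3 extra days are Thursday, Friday, Saturday — 2 of them qualify.
Total: 20 + 2 = 22.

22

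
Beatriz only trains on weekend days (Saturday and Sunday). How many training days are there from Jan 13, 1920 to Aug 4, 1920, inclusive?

58

Jan 13, 1920 is a Tuesday.
The range spans 205 days (inclusive of both endpoints).
205 = 7 × 29 + 2, so there are 29 full weeks plus 2 extra days.
Each full week contributes 2 weekend days (Sat, Sun): 29 × 2 = 58.
The 2 extra days are Tuesday, Wednesday — none qualify.
Total: 58 + 0 = 58.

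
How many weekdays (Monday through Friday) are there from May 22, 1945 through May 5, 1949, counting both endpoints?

1033

May 22, 1945 is a Tuesday.
The range spans 1445 days (inclusive of both endpoints).
1445 = 7 × 206 + 3, so there are 206 full weeks plus 3 extra days.
Each full week contributes 5 weekdays (Mon–Fri): 206 × 5 = 1030.
The 3 extra days are Tuesday, Wednesday, Thursday — 3 of them qualify.
Total: 1030 + 3 = 1033.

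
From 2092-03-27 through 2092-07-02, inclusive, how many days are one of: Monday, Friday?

28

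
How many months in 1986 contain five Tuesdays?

4

A month has five Tuesdays exactly when Tuesday falls within its first (length − 28) days.
Jan: 31 days, starts Wed → 5 of Wed, Thu, Fri
Feb: 28 days, starts Sat → 5 of (none)
Mar: 31 days, starts Sat → 5 of Sat, Sun, Mon
Apr: 30 days, starts Tue → 5 of Tue, Wed ✓
May: 31 days, starts Thu → 5 of Thu, Fri, Sat
Jun: 30 days, starts Sun → 5 of Sun, Mon
Jul: 31 days, starts Tue → 5 of Tue, Wed, Thu ✓
Aug: 31 days, starts Fri → 5 of Fri, Sat, Sun
Sep: 30 days, starts Mon → 5 of Mon, Tue ✓
Oct: 31 days, starts Wed → 5 of Wed, Thu, Fri
Nov: 30 days, starts Sat → 5 of Sat, Sun
Dec: 31 days, starts Mon → 5 of Mon, Tue, Wed ✓
Months with five Tuesdays: Apr, Jul, Sep, Dec.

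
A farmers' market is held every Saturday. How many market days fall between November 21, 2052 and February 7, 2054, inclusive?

64 Saturdays

November 21, 2052 is a Thursday.
From November 21, 2052 to February 7, 2054 is 444 days inclusive.
444 = 7 × 63 + 3, so there are 63 full weeks plus 3 extra days.
Each full week contributes one Saturday: 63 so far.
The 3 extra days are Thursday, Friday, Saturday — 1 of them qualifies.
Total: 63 + 1 = 64.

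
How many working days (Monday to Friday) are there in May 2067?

22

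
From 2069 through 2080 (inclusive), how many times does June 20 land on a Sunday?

1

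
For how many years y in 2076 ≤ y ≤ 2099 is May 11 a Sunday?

Day of week of May 11 in each year:
2076: Mon, 2077: Tue, 2078: Wed, 2079: Thu, 2080: Sat, 2081: Sun ✓, 2082: Mon, 2083: Tue, 2084: Thu, 2085: Fri, 2086: Sat, 2087: Sun ✓, 2088: Tue, 2089: Wed, 2090: Thu, 2091: Fri, 2092: Sun ✓, 2093: Mon, 2094: Tue, 2095: Wed, 2096: Fri, 2097: Sat, 2098: Sun ✓, 2099: Mon
Sundays: 2081, 2087, 2092, 2098.

4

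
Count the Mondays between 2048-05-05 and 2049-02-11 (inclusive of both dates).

40

2048-05-05 is a Tuesday.
That's 283 days from start to end, counting both.
283 = 7 × 40 + 3, so there are 40 full weeks plus 3 extra days.
Each full week contributes one Monday: 40 so far.
The 3 extra days are Tuesday, Wednesday, Thursday — none qualify.
Total: 40 + 0 = 40.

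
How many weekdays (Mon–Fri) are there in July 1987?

23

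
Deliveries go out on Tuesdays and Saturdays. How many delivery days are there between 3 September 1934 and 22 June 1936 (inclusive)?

3 September 1934 is a Monday.
That's 659 days from start to end, counting both.
659 = 7 × 94 + 1, so there are 94 full weeks plus 1 extra day.
Each full week contributes 2 days from the set (Tue, Sat): 94 × 2 = 188.
The 1 extra day is Monday — none qualify.
Total: 188 + 0 = 188.

188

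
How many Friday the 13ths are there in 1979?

The 13th falls on a Friday when the month's 13th has weekday Fri.
Jan 13 is Sat; Feb 13 is Tue; Mar 13 is Tue; Apr 13 is Fri ✓; May 13 is Sun; Jun 13 is Wed; Jul 13 is Fri ✓; Aug 13 is Mon; Sep 13 is Thu; Oct 13 is Sat; Nov 13 is Tue; Dec 13 is Thu.
Friday the 13ths: Apr, Jul.

2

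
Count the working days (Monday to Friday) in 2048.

262 weekdays

January 1, 2048 is a Wednesday.
That's 366 days from start to end, counting both.
366 = 7 × 52 + 2, so there are 52 full weeks plus 2 extra days.
Each full week contributes 5 weekdays (Mon–Fri): 52 × 5 = 260.
The 2 extra days are Wed, Thu — 2 of them qualify.
Total: 260 + 2 = 262.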